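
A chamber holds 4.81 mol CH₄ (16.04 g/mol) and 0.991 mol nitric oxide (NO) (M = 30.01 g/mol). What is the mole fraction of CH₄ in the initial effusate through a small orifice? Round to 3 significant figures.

The effusion rate of species i is ∝ p_i/√M_i ∝ n_i/√M_i.
x_CH₄(eff) = (n_CH₄/√M_CH₄) / (n_CH₄/√M_CH₄ + n_NO/√M_NO)
= (4.81/√16.04) / (4.81/√16.04 + 0.991/√30.01) = 1.201/(1.201 + 0.1809) = 0.869.

0.869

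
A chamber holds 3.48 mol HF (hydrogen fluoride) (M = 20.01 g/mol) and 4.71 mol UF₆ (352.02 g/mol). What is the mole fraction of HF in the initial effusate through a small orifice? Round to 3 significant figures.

Rate_i ∝ x_i/√M_i (Graham's law weighted by mole fraction), so the effusate composition follows n_i/√M_i.
x_HF(eff) = (n_HF/√M_HF) / (n_HF/√M_HF + n_UF₆/√M_UF₆)
= (3.48/√20.01) / (3.48/√20.01 + 4.71/√352.02) = 0.7780/(0.7780 + 0.2510) = 0.756.

0.756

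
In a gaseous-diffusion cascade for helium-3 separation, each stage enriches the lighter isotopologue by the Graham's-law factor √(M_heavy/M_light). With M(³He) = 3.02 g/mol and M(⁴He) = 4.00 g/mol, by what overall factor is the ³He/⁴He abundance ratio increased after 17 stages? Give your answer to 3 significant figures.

Each stage multiplies the ratio by α = √(4.00/3.02), so after 17 stages the overall factor is α^17 = (4.00/3.02)^(17/2).
= 1.32450^(17/2) = 10.9.

10.9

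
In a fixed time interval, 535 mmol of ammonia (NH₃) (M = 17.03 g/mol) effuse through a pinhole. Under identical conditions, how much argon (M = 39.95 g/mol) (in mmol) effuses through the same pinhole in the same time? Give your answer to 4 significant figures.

Since effusion rate ∝ 1/√M, rate_Ar/rate_NH₃ = √(M_NH₃/M_Ar) = √(17.03/39.95) = √0.4263 = 0.6529.
So the amount for Ar is 535 × 0.6529 = 349.3 mmol.

349.3 mmol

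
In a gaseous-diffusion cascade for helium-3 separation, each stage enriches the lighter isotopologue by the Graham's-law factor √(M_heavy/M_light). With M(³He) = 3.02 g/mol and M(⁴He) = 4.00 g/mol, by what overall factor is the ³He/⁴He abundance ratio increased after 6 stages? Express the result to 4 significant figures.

After 6 stages the ratio has grown by (√(4.00/3.02))^6 = (4.00/3.02)^(6/2).
= 1.32450^3 = 2.324.

2.324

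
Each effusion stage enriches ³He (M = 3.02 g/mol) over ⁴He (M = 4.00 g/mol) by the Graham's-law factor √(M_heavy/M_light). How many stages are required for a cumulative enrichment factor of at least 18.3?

Single-stage factor α = √(4.00/3.02), so ln α = ½ ln(1.32450) = 0.1405.
Need α^N ≥ 18.3 ⇒ N ≥ ln(18.3) / ln α = 2.907 / 0.1405 = 20.69.
Minimum whole number of stages: N = 21.

21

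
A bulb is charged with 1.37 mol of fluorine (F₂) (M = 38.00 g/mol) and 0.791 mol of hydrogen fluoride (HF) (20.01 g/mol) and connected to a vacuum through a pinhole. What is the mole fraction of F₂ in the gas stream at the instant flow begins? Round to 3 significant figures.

0.557

Rate_i ∝ x_i/√M_i (Graham's law weighted by mole fraction), so the effusate composition follows n_i/√M_i.
Mole fraction of F₂ in the effusate = (n_F₂/√M_F₂) / (n_F₂/√M_F₂ + n_HF/√M_HF)
= (1.37/√38.00) / (1.37/√38.00 + 0.791/√20.01) = 0.2222/(0.2222 + 0.1768) = 0.557.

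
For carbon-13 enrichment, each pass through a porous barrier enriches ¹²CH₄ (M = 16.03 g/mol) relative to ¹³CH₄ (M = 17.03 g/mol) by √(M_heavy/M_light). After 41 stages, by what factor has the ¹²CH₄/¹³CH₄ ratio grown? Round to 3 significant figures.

Overall factor = α^41 with α = √(17.03/16.03), i.e. (17.03/16.03)^(41/2).
= 1.06238^(41/2) = 3.46.

3.46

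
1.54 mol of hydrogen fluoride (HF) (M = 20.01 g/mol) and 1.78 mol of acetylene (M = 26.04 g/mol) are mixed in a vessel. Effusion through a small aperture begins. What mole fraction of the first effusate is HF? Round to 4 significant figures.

The effusion rate of species i is ∝ p_i/√M_i ∝ n_i/√M_i.
x_HF(eff) = (n_HF/√M_HF) / (n_HF/√M_HF + n_C₂H₂/√M_C₂H₂)
= (1.54/√20.01) / (1.54/√20.01 + 1.78/√26.04) = 0.3443/(0.3443 + 0.3488) = 0.4967.

0.4967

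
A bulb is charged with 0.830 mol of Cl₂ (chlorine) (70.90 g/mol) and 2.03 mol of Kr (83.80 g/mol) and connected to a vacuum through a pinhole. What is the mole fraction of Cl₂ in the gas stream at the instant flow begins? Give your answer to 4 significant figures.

0.3077

Rate_i ∝ x_i/√M_i (Graham's law weighted by mole fraction), so the effusate composition follows n_i/√M_i.
So x_Cl₂ in the escaping gas = (n_Cl₂/√M_Cl₂) / Σ(n_i/√M_i)
= (0.830/√70.90) / (0.830/√70.90 + 2.03/√83.80) = 0.09857/(0.09857 + 0.2218) = 0.3077.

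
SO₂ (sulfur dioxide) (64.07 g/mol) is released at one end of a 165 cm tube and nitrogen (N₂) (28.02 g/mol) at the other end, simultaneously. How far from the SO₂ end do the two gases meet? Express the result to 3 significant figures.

65.7 cm

Graham's law gives d_SO₂/d_N₂ = rate_SO₂/rate_N₂ = √(M_N₂/M_SO₂) = √(28.02/64.07) = 0.6613.
With d_SO₂ + d_N₂ = 165 cm, d_N₂ = 165/(1 + 0.6613) = 99.32 cm.
d_SO₂ = 165 − 99.32 = 65.7 cm.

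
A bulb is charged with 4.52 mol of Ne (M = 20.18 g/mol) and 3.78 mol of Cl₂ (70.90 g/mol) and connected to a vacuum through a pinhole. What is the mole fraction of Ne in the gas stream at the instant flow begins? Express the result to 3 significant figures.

0.691

Effusion rate of each component ∝ n_i/√M_i (partial pressure × 1/√M).
So x_Ne in the escaping gas = (n_Ne/√M_Ne) / Σ(n_i/√M_i)
= (4.52/√20.18) / (4.52/√20.18 + 3.78/√70.90) = 1.006/(1.006 + 0.4489) = 0.691.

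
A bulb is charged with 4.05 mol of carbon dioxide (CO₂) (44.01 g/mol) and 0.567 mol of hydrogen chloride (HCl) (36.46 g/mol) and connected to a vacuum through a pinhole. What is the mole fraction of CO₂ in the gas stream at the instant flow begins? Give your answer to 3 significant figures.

Effusion rate of each component ∝ n_i/√M_i (partial pressure × 1/√M).
Mole fraction of CO₂ in the effusate = (n_CO₂/√M_CO₂) / (n_CO₂/√M_CO₂ + n_HCl/√M_HCl)
= (4.05/√44.01) / (4.05/√44.01 + 0.567/√36.46) = 0.6105/(0.6105 + 0.09390) = 0.867.

0.867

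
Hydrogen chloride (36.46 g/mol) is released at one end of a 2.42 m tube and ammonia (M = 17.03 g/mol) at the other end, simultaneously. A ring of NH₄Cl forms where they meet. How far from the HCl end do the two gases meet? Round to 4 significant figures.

Graham's law gives d_HCl/d_NH₃ = rate_HCl/rate_NH₃ = √(M_NH₃/M_HCl) = √(17.03/36.46) = 0.6834.
With d_HCl + d_NH₃ = 2.42 m, d_NH₃ = 2.42/(1 + 0.6834) = 1.438 m.
d_HCl = 2.42 − 1.438 = 0.9825 m.

0.9825 m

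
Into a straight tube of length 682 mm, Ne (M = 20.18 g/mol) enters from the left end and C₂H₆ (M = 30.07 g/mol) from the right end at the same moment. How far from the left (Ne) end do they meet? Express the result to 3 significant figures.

Graham's law gives d_Ne/d_C₂H₆ = rate_Ne/rate_C₂H₆ = √(M_C₂H₆/M_Ne) = √(30.07/20.18) = 1.221.
With d_Ne + d_C₂H₆ = 682 mm, d_C₂H₆ = 682/(1 + 1.221) = 307.1 mm.
d_Ne = 682 − 307.1 = 375 mm.

375 mm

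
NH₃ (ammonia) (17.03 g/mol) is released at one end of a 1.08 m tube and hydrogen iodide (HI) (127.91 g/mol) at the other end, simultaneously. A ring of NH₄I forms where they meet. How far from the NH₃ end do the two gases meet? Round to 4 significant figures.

0.7913 m

Graham's law gives d_NH₃/d_HI = rate_NH₃/rate_HI = √(M_HI/M_NH₃) = √(127.91/17.03) = 2.741.
With d_NH₃ + d_HI = 1.08 m, d_HI = 1.08/(1 + 2.741) = 0.2887 m.
d_NH₃ = 1.08 − 0.2887 = 0.7913 m.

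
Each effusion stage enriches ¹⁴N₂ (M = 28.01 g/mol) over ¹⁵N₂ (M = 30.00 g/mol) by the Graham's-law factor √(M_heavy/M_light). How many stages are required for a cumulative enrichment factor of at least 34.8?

Single-stage factor α = √(30.00/28.01), so ln α = ½ ln(1.07105) = 0.03432.
Need α^N ≥ 34.8 ⇒ N ≥ ln(34.8) / ln α = 3.550 / 0.03432 = 103.43.
Rounding up, N = 104 stages.

104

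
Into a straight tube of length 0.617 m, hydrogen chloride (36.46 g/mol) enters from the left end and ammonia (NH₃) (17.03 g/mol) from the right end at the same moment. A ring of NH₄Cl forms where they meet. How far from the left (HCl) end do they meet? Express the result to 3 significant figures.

In equal time, each gas travels a distance ∝ its rate ∝ 1/√M, so d_HCl/d_NH₃ = √(M_NH₃/M_HCl) = √(17.03/36.46) = 0.6834.
With d_HCl + d_NH₃ = 0.617 m, d_NH₃ = 0.617/(1 + 0.6834) = 0.3665 m.
d_HCl = 0.617 − 0.3665 = 0.250 m.

0.250 m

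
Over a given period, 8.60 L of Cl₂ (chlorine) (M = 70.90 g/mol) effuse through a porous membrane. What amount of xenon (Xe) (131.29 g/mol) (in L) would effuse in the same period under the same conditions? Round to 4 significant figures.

From Graham's law, rate_Xe/rate_Cl₂ = √(M_Cl₂/M_Xe) = √(70.90/131.29) = √0.5400 = 0.7349.
So the volume for Xe is 8.60 × 0.7349 = 6.320 L.

6.320 L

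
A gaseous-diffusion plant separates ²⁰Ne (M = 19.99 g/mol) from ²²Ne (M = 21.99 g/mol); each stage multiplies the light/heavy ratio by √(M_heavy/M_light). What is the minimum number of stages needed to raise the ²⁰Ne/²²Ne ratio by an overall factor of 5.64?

37

With α = √(21.99/19.99) per stage, ln α = ½ ln(1.10005) = 0.04768.
Need α^N ≥ 5.64 ⇒ N ≥ ln(5.64) / ln α = 1.730 / 0.04768 = 36.28.
So at least 37 stages are needed.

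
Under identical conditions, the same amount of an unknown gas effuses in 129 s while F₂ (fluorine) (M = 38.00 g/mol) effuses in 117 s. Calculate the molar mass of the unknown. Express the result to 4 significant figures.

Since effusion rate ∝ 1/√M, t_X/t_F₂ = √(M_X/M_F₂).
129/117 = 1.103 = √(M_X/38.00)
M_X = 38.00 × 1.103² = 38.00 × 1.216 = 46.19 g/mol

46.19 g/mol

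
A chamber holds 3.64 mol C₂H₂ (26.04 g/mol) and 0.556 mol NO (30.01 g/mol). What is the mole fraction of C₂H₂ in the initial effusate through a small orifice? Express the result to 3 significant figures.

0.875

The effusion rate of species i is ∝ p_i/√M_i ∝ n_i/√M_i.
x_C₂H₂(eff) = (n_C₂H₂/√M_C₂H₂) / (n_C₂H₂/√M_C₂H₂ + n_NO/√M_NO)
= (3.64/√26.04) / (3.64/√26.04 + 0.556/√30.01) = 0.7133/(0.7133 + 0.1015) = 0.875.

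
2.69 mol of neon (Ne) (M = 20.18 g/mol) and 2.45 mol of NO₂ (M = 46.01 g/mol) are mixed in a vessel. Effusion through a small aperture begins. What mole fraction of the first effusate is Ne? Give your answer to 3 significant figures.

0.624

The effusion rate of species i is ∝ p_i/√M_i ∝ n_i/√M_i.
Mole fraction of Ne in the effusate = (n_Ne/√M_Ne) / (n_Ne/√M_Ne + n_NO₂/√M_NO₂)
= (2.69/√20.18) / (2.69/√20.18 + 2.45/√46.01) = 0.5988/(0.5988 + 0.3612) = 0.624.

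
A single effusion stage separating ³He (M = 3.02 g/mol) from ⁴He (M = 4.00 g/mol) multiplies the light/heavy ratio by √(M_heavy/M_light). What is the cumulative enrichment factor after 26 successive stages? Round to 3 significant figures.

38.6

Each stage multiplies the ratio by α = √(4.00/3.02), so after 26 stages the overall factor is α^26 = (4.00/3.02)^(26/2).
= 1.32450^13 = 38.6.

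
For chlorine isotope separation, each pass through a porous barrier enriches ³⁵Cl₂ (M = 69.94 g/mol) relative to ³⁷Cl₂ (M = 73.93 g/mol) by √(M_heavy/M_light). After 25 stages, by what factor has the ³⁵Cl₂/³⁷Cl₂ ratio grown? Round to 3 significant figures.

2.00

The single-stage factor is √(M_heavy/M_light), so 25 stages give [√(73.93/69.94)]^25 = (73.93/69.94)^(25/2).
= 1.05705^(25/2) = 2.00.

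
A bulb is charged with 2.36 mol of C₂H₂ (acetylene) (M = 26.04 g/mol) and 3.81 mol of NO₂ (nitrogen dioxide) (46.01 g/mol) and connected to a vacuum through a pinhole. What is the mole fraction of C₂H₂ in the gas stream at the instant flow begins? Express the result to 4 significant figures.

Each component's effusion rate ∝ (its partial pressure)·(1/√M) ∝ n_i/√M_i.
x_C₂H₂(eff) = (n_C₂H₂/√M_C₂H₂) / (n_C₂H₂/√M_C₂H₂ + n_NO₂/√M_NO₂)
= (2.36/√26.04) / (2.36/√26.04 + 3.81/√46.01) = 0.4625/(0.4625 + 0.5617) = 0.4516.

0.4516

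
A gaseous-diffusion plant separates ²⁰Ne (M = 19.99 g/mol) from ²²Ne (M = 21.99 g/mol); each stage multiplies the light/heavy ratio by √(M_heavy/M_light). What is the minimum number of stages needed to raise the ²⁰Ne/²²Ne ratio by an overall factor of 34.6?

75

Single-stage factor α = √(21.99/19.99), so ln α = ½ ln(1.10005) = 0.04768.
Need α^N ≥ 34.6 ⇒ N ≥ ln(34.6) / ln α = 3.544 / 0.04768 = 74.33.
Rounding up, N = 75 stages.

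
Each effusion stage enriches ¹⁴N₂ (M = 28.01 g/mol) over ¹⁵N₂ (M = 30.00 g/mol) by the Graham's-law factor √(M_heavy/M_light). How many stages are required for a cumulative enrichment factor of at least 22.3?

91

With α = √(30.00/28.01) per stage, ln α = ½ ln(1.07105) = 0.03432.
Need α^N ≥ 22.3 ⇒ N ≥ ln(22.3) / ln α = 3.105 / 0.03432 = 90.47.
So at least 91 stages are needed.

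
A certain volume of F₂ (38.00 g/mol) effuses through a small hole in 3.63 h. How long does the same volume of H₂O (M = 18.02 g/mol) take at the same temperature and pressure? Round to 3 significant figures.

Graham's law gives t_H₂O/t_F₂ = √(M_H₂O/M_F₂) = √(18.02/38.00) = √0.4742 = 0.6886.
So the time for H₂O is 3.63 × 0.6886 = 2.50 h.

2.50 h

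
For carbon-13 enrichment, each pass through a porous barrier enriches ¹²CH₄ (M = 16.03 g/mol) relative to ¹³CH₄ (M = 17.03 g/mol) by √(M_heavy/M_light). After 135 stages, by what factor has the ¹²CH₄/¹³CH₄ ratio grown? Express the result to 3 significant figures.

Each stage multiplies the ratio by α = √(17.03/16.03), so after 135 stages the overall factor is α^135 = (17.03/16.03)^(135/2).
= 1.06238^(135/2) = 59.4.

59.4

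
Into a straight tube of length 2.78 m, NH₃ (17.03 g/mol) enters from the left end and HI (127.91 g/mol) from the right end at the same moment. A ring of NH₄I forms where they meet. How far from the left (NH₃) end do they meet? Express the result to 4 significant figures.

2.037 m

In equal time, each gas travels a distance ∝ its rate ∝ 1/√M, so d_NH₃/d_HI = √(M_HI/M_NH₃) = √(127.91/17.03) = 2.741.
With d_NH₃ + d_HI = 2.78 m, d_HI = 2.78/(1 + 2.741) = 0.7432 m.
d_NH₃ = 2.78 − 0.7432 = 2.037 m.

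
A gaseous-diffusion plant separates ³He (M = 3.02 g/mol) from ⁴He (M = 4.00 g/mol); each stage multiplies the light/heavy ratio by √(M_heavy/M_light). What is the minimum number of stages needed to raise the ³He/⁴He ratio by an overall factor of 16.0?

Single-stage factor α = √(4.00/3.02), so ln α = ½ ln(1.32450) = 0.1405.
Need α^N ≥ 16.0 ⇒ N ≥ ln(16.0) / ln α = 2.773 / 0.1405 = 19.73.
So at least 20 stages are needed.

20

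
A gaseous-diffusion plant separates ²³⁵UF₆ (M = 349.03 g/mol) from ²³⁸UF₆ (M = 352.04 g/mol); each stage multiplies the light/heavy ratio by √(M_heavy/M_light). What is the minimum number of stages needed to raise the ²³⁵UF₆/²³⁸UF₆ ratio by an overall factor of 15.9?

Single-stage factor α = √(352.04/349.03), so ln α = ½ ln(1.00862) = 0.004293.
Need α^N ≥ 15.9 ⇒ N ≥ ln(15.9) / ln α = 2.766 / 0.004293 = 644.31.
Minimum whole number of stages: N = 645.

645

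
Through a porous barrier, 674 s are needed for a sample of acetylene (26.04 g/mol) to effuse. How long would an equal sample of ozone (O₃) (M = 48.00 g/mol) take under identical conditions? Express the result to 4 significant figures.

915.1 s

Using Graham's law: t_O₃/t_C₂H₂ = √(M_O₃/M_C₂H₂) = √(48.00/26.04) = √1.843 = 1.358.
So the time for O₃ is 674 × 1.358 = 915.1 s.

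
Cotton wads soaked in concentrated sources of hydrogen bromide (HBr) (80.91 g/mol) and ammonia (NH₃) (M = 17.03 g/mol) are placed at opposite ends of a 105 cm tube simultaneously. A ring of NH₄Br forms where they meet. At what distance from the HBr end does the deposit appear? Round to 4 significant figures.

33.02 cm

Distances travelled in equal time are proportional to diffusion rates, so d_HBr/d_NH₃ = √(M_NH₃/M_HBr) = √(17.03/80.91) = 0.4588.
With d_HBr + d_NH₃ = 105 cm, d_NH₃ = 105/(1 + 0.4588) = 71.98 cm.
d_HBr = 105 − 71.98 = 33.02 cm.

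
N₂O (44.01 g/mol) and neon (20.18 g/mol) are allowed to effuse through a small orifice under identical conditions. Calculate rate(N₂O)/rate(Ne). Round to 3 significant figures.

0.677

Since effusion rate ∝ 1/√M, rate_N₂O/rate_Ne = √(M_Ne/M_N₂O) = √(20.18/44.01) = √0.4585 = 0.677.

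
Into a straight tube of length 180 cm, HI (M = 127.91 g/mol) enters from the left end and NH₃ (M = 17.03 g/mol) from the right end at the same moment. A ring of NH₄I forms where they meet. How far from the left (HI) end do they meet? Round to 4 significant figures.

Distances travelled in equal time are proportional to diffusion rates, so d_HI/d_NH₃ = √(M_NH₃/M_HI) = √(17.03/127.91) = 0.3649.
With d_HI + d_NH₃ = 180 cm, d_NH₃ = 180/(1 + 0.3649) = 131.9 cm.
d_HI = 180 − 131.9 = 48.12 cm.

48.12 cm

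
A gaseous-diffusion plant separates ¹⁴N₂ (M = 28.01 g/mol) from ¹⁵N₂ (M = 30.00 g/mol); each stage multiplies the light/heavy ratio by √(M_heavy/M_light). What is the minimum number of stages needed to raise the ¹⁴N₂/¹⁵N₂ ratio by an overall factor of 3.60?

Per stage α = (30.00/28.01)^(1/2) = 1.07105^0.5, giving ln α = 0.03432.
Need α^N ≥ 3.60 ⇒ N ≥ ln(3.60) / ln α = 1.281 / 0.03432 = 37.33.
Minimum whole number of stages: N = 38.

38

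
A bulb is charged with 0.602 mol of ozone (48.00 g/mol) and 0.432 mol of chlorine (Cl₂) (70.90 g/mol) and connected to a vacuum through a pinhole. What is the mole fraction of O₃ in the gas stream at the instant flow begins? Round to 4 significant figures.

Effusion rate of each component ∝ n_i/√M_i (partial pressure × 1/√M).
x_O₃(eff) = (n_O₃/√M_O₃) / (n_O₃/√M_O₃ + n_Cl₂/√M_Cl₂)
= (0.602/√48.00) / (0.602/√48.00 + 0.432/√70.90) = 0.08689/(0.08689 + 0.05131) = 0.6288.

0.6288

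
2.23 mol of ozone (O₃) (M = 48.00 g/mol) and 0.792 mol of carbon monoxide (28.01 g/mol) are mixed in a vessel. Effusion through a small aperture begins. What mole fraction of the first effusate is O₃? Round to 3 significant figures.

Rate_i ∝ x_i/√M_i (Graham's law weighted by mole fraction), so the effusate composition follows n_i/√M_i.
Mole fraction of O₃ in the effusate = (n_O₃/√M_O₃) / (n_O₃/√M_O₃ + n_CO/√M_CO)
= (2.23/√48.00) / (2.23/√48.00 + 0.792/√28.01) = 0.3219/(0.3219 + 0.1496) = 0.683.

0.683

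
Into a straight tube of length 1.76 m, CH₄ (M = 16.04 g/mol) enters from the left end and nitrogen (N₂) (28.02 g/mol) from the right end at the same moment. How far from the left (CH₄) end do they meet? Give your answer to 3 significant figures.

1.00 m

In equal time, each gas travels a distance ∝ its rate ∝ 1/√M, so d_CH₄/d_N₂ = √(M_N₂/M_CH₄) = √(28.02/16.04) = 1.322.
With d_CH₄ + d_N₂ = 1.76 m, d_N₂ = 1.76/(1 + 1.322) = 0.7581 m.
d_CH₄ = 1.76 − 0.7581 = 1.00 m.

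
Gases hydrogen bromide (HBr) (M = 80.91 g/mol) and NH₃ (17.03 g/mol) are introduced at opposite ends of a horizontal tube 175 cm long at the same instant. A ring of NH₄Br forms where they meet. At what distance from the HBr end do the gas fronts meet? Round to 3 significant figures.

55.0 cm

Distances travelled in equal time are proportional to diffusion rates, so d_HBr/d_NH₃ = √(M_NH₃/M_HBr) = √(17.03/80.91) = 0.4588.
With d_HBr + d_NH₃ = 175 cm, d_NH₃ = 175/(1 + 0.4588) = 120.0 cm.
d_HBr = 175 − 120.0 = 55.0 cm.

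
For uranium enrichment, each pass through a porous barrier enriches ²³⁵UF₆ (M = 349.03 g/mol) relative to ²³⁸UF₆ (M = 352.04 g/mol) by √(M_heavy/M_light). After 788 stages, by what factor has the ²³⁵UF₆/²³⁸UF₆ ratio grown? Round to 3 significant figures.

The single-stage factor is √(M_heavy/M_light), so 788 stages give [√(352.04/349.03)]^788 = (352.04/349.03)^(788/2).
= 1.00862^394 = 29.5.

29.5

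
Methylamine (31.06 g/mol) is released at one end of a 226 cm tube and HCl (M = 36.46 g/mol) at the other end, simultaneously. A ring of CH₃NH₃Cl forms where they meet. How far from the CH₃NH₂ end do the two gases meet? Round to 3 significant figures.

118 cm

Graham's law gives d_CH₃NH₂/d_HCl = rate_CH₃NH₂/rate_HCl = √(M_HCl/M_CH₃NH₂) = √(36.46/31.06) = 1.083.
With d_CH₃NH₂ + d_HCl = 226 cm, d_HCl = 226/(1 + 1.083) = 108.5 cm.
d_CH₃NH₂ = 226 − 108.5 = 118 cm.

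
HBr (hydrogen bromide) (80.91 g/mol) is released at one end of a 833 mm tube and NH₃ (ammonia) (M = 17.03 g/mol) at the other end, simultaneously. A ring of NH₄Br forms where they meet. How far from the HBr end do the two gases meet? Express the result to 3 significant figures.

The fronts meet when d_HBr + d_NH₃ = L with d_HBr/d_NH₃ = √(M_NH₃/M_HBr) (Graham's law). Here √(M_NH₃/M_HBr) = √(17.03/80.91) = 0.4588.
With d_HBr + d_NH₃ = 833 mm, d_NH₃ = 833/(1 + 0.4588) = 571.0 mm.
d_HBr = 833 − 571.0 = 262 mm.

262 mm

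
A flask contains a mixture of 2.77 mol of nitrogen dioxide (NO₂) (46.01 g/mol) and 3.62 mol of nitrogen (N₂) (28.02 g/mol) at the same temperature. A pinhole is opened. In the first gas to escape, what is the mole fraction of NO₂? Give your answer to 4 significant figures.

Rate_i ∝ x_i/√M_i (Graham's law weighted by mole fraction), so the effusate composition follows n_i/√M_i.
Mole fraction of NO₂ in the effusate = (n_NO₂/√M_NO₂) / (n_NO₂/√M_NO₂ + n_N₂/√M_N₂)
= (2.77/√46.01) / (2.77/√46.01 + 3.62/√28.02) = 0.4084/(0.4084 + 0.6839) = 0.3739.

0.3739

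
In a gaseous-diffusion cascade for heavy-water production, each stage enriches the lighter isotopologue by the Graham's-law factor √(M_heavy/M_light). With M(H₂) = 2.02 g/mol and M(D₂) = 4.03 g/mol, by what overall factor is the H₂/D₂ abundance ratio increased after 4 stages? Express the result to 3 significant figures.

3.98

Each stage multiplies the ratio by α = √(4.03/2.02), so after 4 stages the overall factor is α^4 = (4.03/2.02)^(4/2).
= 1.99505^2 = 3.98.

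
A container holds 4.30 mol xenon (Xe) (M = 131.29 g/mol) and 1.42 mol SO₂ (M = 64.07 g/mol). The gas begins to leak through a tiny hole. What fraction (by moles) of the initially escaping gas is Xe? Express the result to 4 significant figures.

Each component's effusion rate ∝ (its partial pressure)·(1/√M) ∝ n_i/√M_i.
Mole fraction of Xe in the effusate = (n_Xe/√M_Xe) / (n_Xe/√M_Xe + n_SO₂/√M_SO₂)
= (4.30/√131.29) / (4.30/√131.29 + 1.42/√64.07) = 0.3753/(0.3753 + 0.1774) = 0.6790.

0.6790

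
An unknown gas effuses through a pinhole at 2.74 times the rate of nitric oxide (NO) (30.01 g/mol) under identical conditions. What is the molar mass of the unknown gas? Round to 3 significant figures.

Since effusion rate ∝ 1/√M, rate_X/rate_NO = √(M_NO/M_X).
2.74 = √(30.01/M_X)
M_X = 30.01 / 2.74² = 30.01 / 7.508 = 4.00 g/mol

4.00 g/mol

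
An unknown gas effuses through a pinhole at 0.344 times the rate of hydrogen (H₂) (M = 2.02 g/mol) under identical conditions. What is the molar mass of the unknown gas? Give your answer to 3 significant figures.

17.1 g/mol

Since effusion rate ∝ 1/√M, rate_X/rate_H₂ = √(M_H₂/M_X).
0.344 = √(2.02/M_X)
M_X = 2.02 / 0.344² = 2.02 / 0.1183 = 17.1 g/mol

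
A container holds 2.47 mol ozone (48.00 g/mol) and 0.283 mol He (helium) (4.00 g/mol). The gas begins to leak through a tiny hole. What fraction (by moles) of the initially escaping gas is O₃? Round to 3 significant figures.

The effusion rate of species i is ∝ p_i/√M_i ∝ n_i/√M_i.
x_O₃(eff) = (n_O₃/√M_O₃) / (n_O₃/√M_O₃ + n_He/√M_He)
= (2.47/√48.00) / (2.47/√48.00 + 0.283/√4.00) = 0.3565/(0.3565 + 0.1415) = 0.716.

0.716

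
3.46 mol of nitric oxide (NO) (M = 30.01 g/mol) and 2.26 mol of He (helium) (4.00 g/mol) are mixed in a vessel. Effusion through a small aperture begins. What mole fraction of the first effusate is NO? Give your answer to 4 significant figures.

0.3585

Effusion rate of each component ∝ n_i/√M_i (partial pressure × 1/√M).
So x_NO in the escaping gas = (n_NO/√M_NO) / Σ(n_i/√M_i)
= (3.46/√30.01) / (3.46/√30.01 + 2.26/√4.00) = 0.6316/(0.6316 + 1.130) = 0.3585.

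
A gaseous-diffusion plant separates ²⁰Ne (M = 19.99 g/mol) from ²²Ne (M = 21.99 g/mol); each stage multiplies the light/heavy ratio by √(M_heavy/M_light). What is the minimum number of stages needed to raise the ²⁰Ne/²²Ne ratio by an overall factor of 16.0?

59

Single-stage factor α = √(21.99/19.99), so ln α = ½ ln(1.10005) = 0.04768.
Need α^N ≥ 16.0 ⇒ N ≥ ln(16.0) / ln α = 2.773 / 0.04768 = 58.15.
So at least 59 stages are needed.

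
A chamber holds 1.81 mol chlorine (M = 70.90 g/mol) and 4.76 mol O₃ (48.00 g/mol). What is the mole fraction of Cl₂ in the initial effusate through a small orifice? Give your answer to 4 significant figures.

0.2383

Rate_i ∝ x_i/√M_i (Graham's law weighted by mole fraction), so the effusate composition follows n_i/√M_i.
x_Cl₂(eff) = (n_Cl₂/√M_Cl₂) / (n_Cl₂/√M_Cl₂ + n_O₃/√M_O₃)
= (1.81/√70.90) / (1.81/√70.90 + 4.76/√48.00) = 0.2150/(0.2150 + 0.6870) = 0.2383.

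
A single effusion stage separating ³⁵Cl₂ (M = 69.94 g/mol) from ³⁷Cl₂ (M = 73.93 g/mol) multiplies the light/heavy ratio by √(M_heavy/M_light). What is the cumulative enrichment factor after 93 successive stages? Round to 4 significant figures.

Each stage multiplies the ratio by α = √(73.93/69.94), so after 93 stages the overall factor is α^93 = (73.93/69.94)^(93/2).
= 1.05705^(93/2) = 13.20.

13.20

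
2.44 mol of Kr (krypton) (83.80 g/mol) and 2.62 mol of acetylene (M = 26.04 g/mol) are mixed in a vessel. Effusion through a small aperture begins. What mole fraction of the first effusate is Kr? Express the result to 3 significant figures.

The effusion rate of species i is ∝ p_i/√M_i ∝ n_i/√M_i.
x_Kr(eff) = (n_Kr/√M_Kr) / (n_Kr/√M_Kr + n_C₂H₂/√M_C₂H₂)
= (2.44/√83.80) / (2.44/√83.80 + 2.62/√26.04) = 0.2665/(0.2665 + 0.5134) = 0.342.

0.342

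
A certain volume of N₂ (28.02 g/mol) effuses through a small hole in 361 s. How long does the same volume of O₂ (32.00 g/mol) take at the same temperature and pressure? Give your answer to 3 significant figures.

By Graham's law, t_O₂/t_N₂ = √(M_O₂/M_N₂) = √(32.00/28.02) = √1.142 = 1.069.
So the time for O₂ is 361 × 1.069 = 386 s.

386 s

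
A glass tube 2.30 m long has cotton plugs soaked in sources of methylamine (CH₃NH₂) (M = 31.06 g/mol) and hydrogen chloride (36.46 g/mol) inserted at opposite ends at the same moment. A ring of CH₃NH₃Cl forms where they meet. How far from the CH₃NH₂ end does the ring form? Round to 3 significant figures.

Distances travelled in equal time are proportional to diffusion rates, so d_CH₃NH₂/d_HCl = √(M_HCl/M_CH₃NH₂) = √(36.46/31.06) = 1.083.
With d_CH₃NH₂ + d_HCl = 2.30 m, d_HCl = 2.30/(1 + 1.083) = 1.104 m.
d_CH₃NH₂ = 2.30 − 1.104 = 1.20 m.

1.20 m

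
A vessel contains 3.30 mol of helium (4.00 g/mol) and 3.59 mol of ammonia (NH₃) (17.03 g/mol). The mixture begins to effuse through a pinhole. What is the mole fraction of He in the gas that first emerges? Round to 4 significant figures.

Rate_i ∝ x_i/√M_i (Graham's law weighted by mole fraction), so the effusate composition follows n_i/√M_i.
x_He(eff) = (n_He/√M_He) / (n_He/√M_He + n_NH₃/√M_NH₃)
= (3.30/√4.00) / (3.30/√4.00 + 3.59/√17.03) = 1.650/(1.650 + 0.8699) = 0.6548.

0.6548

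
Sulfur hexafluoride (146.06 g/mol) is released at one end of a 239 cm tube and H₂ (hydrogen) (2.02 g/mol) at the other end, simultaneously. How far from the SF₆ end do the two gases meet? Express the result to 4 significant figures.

In equal time, each gas travels a distance ∝ its rate ∝ 1/√M, so d_SF₆/d_H₂ = √(M_H₂/M_SF₆) = √(2.02/146.06) = 0.1176.
With d_SF₆ + d_H₂ = 239 cm, d_H₂ = 239/(1 + 0.1176) = 213.9 cm.
d_SF₆ = 239 − 213.9 = 25.15 cm.

25.15 cm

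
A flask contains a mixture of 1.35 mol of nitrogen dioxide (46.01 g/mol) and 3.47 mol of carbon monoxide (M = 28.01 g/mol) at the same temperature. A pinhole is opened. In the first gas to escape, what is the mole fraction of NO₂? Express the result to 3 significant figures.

0.233

The effusion rate of species i is ∝ p_i/√M_i ∝ n_i/√M_i.
x_NO₂(eff) = (n_NO₂/√M_NO₂) / (n_NO₂/√M_NO₂ + n_CO/√M_CO)
= (1.35/√46.01) / (1.35/√46.01 + 3.47/√28.01) = 0.1990/(0.1990 + 0.6557) = 0.233.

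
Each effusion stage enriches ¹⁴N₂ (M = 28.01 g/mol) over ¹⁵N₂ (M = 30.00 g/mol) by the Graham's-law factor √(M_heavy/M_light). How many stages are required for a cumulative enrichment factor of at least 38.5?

107

Single-stage factor α = √(30.00/28.01), so ln α = ½ ln(1.07105) = 0.03432.
Need α^N ≥ 38.5 ⇒ N ≥ ln(38.5) / ln α = 3.651 / 0.03432 = 106.38.
Rounding up, N = 107 stages.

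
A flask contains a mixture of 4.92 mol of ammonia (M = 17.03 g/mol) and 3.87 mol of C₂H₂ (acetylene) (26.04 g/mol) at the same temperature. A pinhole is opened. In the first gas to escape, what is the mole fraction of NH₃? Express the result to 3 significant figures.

Each component's effusion rate ∝ (its partial pressure)·(1/√M) ∝ n_i/√M_i.
So x_NH₃ in the escaping gas = (n_NH₃/√M_NH₃) / Σ(n_i/√M_i)
= (4.92/√17.03) / (4.92/√17.03 + 3.87/√26.04) = 1.192/(1.192 + 0.7584) = 0.611.

0.611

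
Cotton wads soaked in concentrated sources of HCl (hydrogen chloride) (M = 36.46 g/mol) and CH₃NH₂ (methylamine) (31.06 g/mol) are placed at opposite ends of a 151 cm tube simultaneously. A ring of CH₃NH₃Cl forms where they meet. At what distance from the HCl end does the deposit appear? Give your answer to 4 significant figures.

Graham's law gives d_HCl/d_CH₃NH₂ = rate_HCl/rate_CH₃NH₂ = √(M_CH₃NH₂/M_HCl) = √(31.06/36.46) = 0.9230.
With d_HCl + d_CH₃NH₂ = 151 cm, d_CH₃NH₂ = 151/(1 + 0.9230) = 78.52 cm.
d_HCl = 151 − 78.52 = 72.48 cm.

72.48 cm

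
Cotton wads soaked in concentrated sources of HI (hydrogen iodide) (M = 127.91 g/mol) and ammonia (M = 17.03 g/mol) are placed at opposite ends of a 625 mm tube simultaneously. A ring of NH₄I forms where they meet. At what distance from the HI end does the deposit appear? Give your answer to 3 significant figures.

167 mm

The fronts meet when d_HI + d_NH₃ = L with d_HI/d_NH₃ = √(M_NH₃/M_HI) (Graham's law). Here √(M_NH₃/M_HI) = √(17.03/127.91) = 0.3649.
With d_HI + d_NH₃ = 625 mm, d_NH₃ = 625/(1 + 0.3649) = 457.9 mm.
d_HI = 625 − 457.9 = 167 mm.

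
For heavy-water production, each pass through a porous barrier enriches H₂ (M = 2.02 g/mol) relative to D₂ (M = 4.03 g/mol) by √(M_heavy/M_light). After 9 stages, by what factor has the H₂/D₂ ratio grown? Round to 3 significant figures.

22.4

The single-stage factor is √(M_heavy/M_light), so 9 stages give [√(4.03/2.02)]^9 = (4.03/2.02)^(9/2).
= 1.99505^(9/2) = 22.4.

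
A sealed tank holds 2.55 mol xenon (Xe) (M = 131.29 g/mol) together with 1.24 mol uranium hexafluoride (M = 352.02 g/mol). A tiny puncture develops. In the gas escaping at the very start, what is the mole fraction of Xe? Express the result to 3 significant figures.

0.771

The effusion rate of species i is ∝ p_i/√M_i ∝ n_i/√M_i.
x_Xe(eff) = (n_Xe/√M_Xe) / (n_Xe/√M_Xe + n_UF₆/√M_UF₆)
= (2.55/√131.29) / (2.55/√131.29 + 1.24/√352.02) = 0.2225/(0.2225 + 0.06609) = 0.771.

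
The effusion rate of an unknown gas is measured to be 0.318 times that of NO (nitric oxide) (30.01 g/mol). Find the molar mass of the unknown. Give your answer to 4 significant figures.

Graham's law gives rate_X/rate_NO = √(M_NO/M_X).
0.318 = √(30.01/M_X)
M_X = 30.01 / 0.318² = 30.01 / 0.1011 = 296.8 g/mol

296.8 g/mol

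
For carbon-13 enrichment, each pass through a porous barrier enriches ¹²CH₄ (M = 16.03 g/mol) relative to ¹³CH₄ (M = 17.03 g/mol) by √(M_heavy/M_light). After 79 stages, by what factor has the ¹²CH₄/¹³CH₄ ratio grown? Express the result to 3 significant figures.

Overall factor = α^79 with α = √(17.03/16.03), i.e. (17.03/16.03)^(79/2).
= 1.06238^(79/2) = 10.9.

10.9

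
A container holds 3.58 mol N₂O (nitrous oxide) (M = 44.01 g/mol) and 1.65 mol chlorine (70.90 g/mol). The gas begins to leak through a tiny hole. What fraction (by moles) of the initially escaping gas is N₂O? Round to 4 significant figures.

Each component's effusion rate ∝ (its partial pressure)·(1/√M) ∝ n_i/√M_i.
Mole fraction of N₂O in the effusate = (n_N₂O/√M_N₂O) / (n_N₂O/√M_N₂O + n_Cl₂/√M_Cl₂)
= (3.58/√44.01) / (3.58/√44.01 + 1.65/√70.90) = 0.5396/(0.5396 + 0.1960) = 0.7336.

0.7336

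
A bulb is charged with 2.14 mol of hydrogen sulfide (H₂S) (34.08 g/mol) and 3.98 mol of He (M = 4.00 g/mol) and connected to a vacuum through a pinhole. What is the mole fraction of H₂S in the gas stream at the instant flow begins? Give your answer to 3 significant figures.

Each component's effusion rate ∝ (its partial pressure)·(1/√M) ∝ n_i/√M_i.
So x_H₂S in the escaping gas = (n_H₂S/√M_H₂S) / Σ(n_i/√M_i)
= (2.14/√34.08) / (2.14/√34.08 + 3.98/√4.00) = 0.3666/(0.3666 + 1.990) = 0.156.

0.156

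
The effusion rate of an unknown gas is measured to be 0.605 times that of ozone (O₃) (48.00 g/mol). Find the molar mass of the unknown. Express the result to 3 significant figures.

131 g/mol

From Graham's law, rate_X/rate_O₃ = √(M_O₃/M_X).
0.605 = √(48.00/M_X)
M_X = 48.00 / 0.605² = 48.00 / 0.3660 = 131 g/mol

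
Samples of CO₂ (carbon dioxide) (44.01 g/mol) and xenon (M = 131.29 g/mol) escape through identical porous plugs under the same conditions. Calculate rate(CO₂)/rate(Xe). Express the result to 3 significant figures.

Using Graham's law: rate_CO₂/rate_Xe = √(M_Xe/M_CO₂) = √(131.29/44.01) = √2.983 = 1.73.

1.73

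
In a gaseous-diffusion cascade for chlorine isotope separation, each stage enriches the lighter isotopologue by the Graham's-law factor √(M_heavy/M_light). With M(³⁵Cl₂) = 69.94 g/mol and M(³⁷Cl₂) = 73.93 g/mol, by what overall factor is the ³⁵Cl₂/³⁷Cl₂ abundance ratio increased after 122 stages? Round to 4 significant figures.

29.50

After 122 stages the ratio has grown by (√(73.93/69.94))^122 = (73.93/69.94)^(122/2).
= 1.05705^61 = 29.50.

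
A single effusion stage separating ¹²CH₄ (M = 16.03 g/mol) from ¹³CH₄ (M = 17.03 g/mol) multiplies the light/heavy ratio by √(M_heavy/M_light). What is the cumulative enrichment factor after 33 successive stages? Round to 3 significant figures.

2.71

Overall factor = α^33 with α = √(17.03/16.03), i.e. (17.03/16.03)^(33/2).
= 1.06238^(33/2) = 2.71.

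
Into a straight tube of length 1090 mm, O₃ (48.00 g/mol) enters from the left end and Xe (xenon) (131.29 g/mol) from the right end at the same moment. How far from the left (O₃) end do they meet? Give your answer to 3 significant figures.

679 mm

Graham's law gives d_O₃/d_Xe = rate_O₃/rate_Xe = √(M_Xe/M_O₃) = √(131.29/48.00) = 1.654.
With d_O₃ + d_Xe = 1090 mm, d_Xe = 1090/(1 + 1.654) = 410.7 mm.
d_O₃ = 1090 − 410.7 = 679 mm.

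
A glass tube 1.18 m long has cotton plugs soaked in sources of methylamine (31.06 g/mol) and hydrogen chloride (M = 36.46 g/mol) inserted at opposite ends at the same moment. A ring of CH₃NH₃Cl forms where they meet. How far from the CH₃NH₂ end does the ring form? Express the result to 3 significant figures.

Distances travelled in equal time are proportional to diffusion rates, so d_CH₃NH₂/d_HCl = √(M_HCl/M_CH₃NH₂) = √(36.46/31.06) = 1.083.
With d_CH₃NH₂ + d_HCl = 1.18 m, d_HCl = 1.18/(1 + 1.083) = 0.5664 m.
d_CH₃NH₂ = 1.18 − 0.5664 = 0.614 m.

0.614 m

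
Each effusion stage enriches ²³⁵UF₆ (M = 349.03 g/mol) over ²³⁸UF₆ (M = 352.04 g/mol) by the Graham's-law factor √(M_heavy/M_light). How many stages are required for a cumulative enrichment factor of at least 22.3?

Per stage α = (352.04/349.03)^(1/2) = 1.00862^0.5, giving ln α = 0.004293.
Need α^N ≥ 22.3 ⇒ N ≥ ln(22.3) / ln α = 3.105 / 0.004293 = 723.10.
Minimum whole number of stages: N = 724.

724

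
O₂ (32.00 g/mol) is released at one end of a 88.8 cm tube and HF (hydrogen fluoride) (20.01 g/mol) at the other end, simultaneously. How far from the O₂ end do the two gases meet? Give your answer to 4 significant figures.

Distances travelled in equal time are proportional to diffusion rates, so d_O₂/d_HF = √(M_HF/M_O₂) = √(20.01/32.00) = 0.7908.
With d_O₂ + d_HF = 88.8 cm, d_HF = 88.8/(1 + 0.7908) = 49.59 cm.
d_O₂ = 88.8 − 49.59 = 39.21 cm.

39.21 cm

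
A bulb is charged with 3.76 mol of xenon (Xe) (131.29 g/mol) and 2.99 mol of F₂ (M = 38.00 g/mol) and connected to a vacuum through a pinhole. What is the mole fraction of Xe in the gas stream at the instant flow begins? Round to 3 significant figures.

0.404

The effusion rate of species i is ∝ p_i/√M_i ∝ n_i/√M_i.
Mole fraction of Xe in the effusate = (n_Xe/√M_Xe) / (n_Xe/√M_Xe + n_F₂/√M_F₂)
= (3.76/√131.29) / (3.76/√131.29 + 2.99/√38.00) = 0.3281/(0.3281 + 0.4850) = 0.404.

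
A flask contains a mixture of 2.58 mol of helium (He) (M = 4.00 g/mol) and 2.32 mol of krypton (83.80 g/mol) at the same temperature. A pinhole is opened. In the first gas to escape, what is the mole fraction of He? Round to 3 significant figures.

0.836

Effusion rate of each component ∝ n_i/√M_i (partial pressure × 1/√M).
Mole fraction of He in the effusate = (n_He/√M_He) / (n_He/√M_He + n_Kr/√M_Kr)
= (2.58/√4.00) / (2.58/√4.00 + 2.32/√83.80) = 1.290/(1.290 + 0.2534) = 0.836.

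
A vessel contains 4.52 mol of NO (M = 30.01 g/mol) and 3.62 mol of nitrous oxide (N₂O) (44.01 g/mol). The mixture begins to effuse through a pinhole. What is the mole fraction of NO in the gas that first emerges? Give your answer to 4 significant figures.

0.6019

Each component's effusion rate ∝ (its partial pressure)·(1/√M) ∝ n_i/√M_i.
x_NO(eff) = (n_NO/√M_NO) / (n_NO/√M_NO + n_N₂O/√M_N₂O)
= (4.52/√30.01) / (4.52/√30.01 + 3.62/√44.01) = 0.8251/(0.8251 + 0.5457) = 0.6019.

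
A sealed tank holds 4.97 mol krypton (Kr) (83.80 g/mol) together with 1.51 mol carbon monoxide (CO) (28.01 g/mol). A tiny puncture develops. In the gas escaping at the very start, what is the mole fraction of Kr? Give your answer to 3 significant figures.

Rate_i ∝ x_i/√M_i (Graham's law weighted by mole fraction), so the effusate composition follows n_i/√M_i.
So x_Kr in the escaping gas = (n_Kr/√M_Kr) / Σ(n_i/√M_i)
= (4.97/√83.80) / (4.97/√83.80 + 1.51/√28.01) = 0.5429/(0.5429 + 0.2853) = 0.656.

0.656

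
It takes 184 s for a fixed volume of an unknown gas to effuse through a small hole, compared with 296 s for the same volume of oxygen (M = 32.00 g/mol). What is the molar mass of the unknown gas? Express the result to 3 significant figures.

By Graham's law, t_X/t_O₂ = √(M_X/M_O₂).
184/296 = 0.6216 = √(M_X/32.00)
M_X = 32.00 × 0.6216² = 32.00 × 0.3864 = 12.4 g/mol

12.4 g/mol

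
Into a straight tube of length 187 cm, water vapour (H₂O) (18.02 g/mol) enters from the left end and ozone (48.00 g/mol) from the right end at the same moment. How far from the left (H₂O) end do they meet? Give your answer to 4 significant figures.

116.0 cm

The fronts meet when d_H₂O + d_O₃ = L with d_H₂O/d_O₃ = √(M_O₃/M_H₂O) (Graham's law). Here √(M_O₃/M_H₂O) = √(48.00/18.02) = 1.632.
With d_H₂O + d_O₃ = 187 cm, d_O₃ = 187/(1 + 1.632) = 71.05 cm.
d_H₂O = 187 − 71.05 = 116.0 cm.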